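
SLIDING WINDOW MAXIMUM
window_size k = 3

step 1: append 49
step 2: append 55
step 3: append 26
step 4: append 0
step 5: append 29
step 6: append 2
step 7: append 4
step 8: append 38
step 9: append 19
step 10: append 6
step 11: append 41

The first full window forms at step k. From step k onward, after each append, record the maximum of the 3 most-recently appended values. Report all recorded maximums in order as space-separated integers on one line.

step 1: append 49 -> window=[49] (not full yet)
step 2: append 55 -> window=[49, 55] (not full yet)
step 3: append 26 -> window=[49, 55, 26] -> max=55
step 4: append 0 -> window=[55, 26, 0] -> max=55
step 5: append 29 -> window=[26, 0, 29] -> max=29
step 6: append 2 -> window=[0, 29, 2] -> max=29
step 7: append 4 -> window=[29, 2, 4] -> max=29
step 8: append 38 -> window=[2, 4, 38] -> max=38
step 9: append 19 -> window=[4, 38, 19] -> max=38
step 10: append 6 -> window=[38, 19, 6] -> max=38
step 11: append 41 -> window=[19, 6, 41] -> max=41

Answer: 55 55 29 29 29 38 38 38 41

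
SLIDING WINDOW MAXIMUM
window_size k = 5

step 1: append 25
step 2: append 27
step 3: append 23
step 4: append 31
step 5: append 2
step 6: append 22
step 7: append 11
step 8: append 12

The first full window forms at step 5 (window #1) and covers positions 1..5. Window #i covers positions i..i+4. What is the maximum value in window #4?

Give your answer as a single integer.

step 1: append 25 -> window=[25] (not full yet)
step 2: append 27 -> window=[25, 27] (not full yet)
step 3: append 23 -> window=[25, 27, 23] (not full yet)
step 4: append 31 -> window=[25, 27, 23, 31] (not full yet)
step 5: append 2 -> window=[25, 27, 23, 31, 2] -> max=31
step 6: append 22 -> window=[27, 23, 31, 2, 22] -> max=31
step 7: append 11 -> window=[23, 31, 2, 22, 11] -> max=31
step 8: append 12 -> window=[31, 2, 22, 11, 12] -> max=31
Window #4 max = 31

Answer: 31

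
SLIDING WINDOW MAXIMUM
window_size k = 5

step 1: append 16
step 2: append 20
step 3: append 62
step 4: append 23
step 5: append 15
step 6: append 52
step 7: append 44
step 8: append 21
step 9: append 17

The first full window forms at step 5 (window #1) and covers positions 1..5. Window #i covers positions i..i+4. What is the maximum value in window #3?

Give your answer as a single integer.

Answer: 62

Derivation:
step 1: append 16 -> window=[16] (not full yet)
step 2: append 20 -> window=[16, 20] (not full yet)
step 3: append 62 -> window=[16, 20, 62] (not full yet)
step 4: append 23 -> window=[16, 20, 62, 23] (not full yet)
step 5: append 15 -> window=[16, 20, 62, 23, 15] -> max=62
step 6: append 52 -> window=[20, 62, 23, 15, 52] -> max=62
step 7: append 44 -> window=[62, 23, 15, 52, 44] -> max=62
Window #3 max = 62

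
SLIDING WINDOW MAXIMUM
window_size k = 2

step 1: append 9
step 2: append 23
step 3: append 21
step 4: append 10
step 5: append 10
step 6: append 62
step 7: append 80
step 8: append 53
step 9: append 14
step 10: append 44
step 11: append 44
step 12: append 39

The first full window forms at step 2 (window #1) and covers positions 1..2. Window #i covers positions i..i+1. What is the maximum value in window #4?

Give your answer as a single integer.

Answer: 10

Derivation:
step 1: append 9 -> window=[9] (not full yet)
step 2: append 23 -> window=[9, 23] -> max=23
step 3: append 21 -> window=[23, 21] -> max=23
step 4: append 10 -> window=[21, 10] -> max=21
step 5: append 10 -> window=[10, 10] -> max=10
Window #4 max = 10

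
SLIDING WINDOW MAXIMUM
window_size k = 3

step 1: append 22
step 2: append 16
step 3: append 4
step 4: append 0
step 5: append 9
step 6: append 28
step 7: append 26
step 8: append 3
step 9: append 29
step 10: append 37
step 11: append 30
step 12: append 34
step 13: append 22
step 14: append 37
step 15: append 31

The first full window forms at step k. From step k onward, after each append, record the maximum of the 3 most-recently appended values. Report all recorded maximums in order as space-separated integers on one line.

step 1: append 22 -> window=[22] (not full yet)
step 2: append 16 -> window=[22, 16] (not full yet)
step 3: append 4 -> window=[22, 16, 4] -> max=22
step 4: append 0 -> window=[16, 4, 0] -> max=16
step 5: append 9 -> window=[4, 0, 9] -> max=9
step 6: append 28 -> window=[0, 9, 28] -> max=28
step 7: append 26 -> window=[9, 28, 26] -> max=28
step 8: append 3 -> window=[28, 26, 3] -> max=28
step 9: append 29 -> window=[26, 3, 29] -> max=29
step 10: append 37 -> window=[3, 29, 37] -> max=37
step 11: append 30 -> window=[29, 37, 30] -> max=37
step 12: append 34 -> window=[37, 30, 34] -> max=37
step 13: append 22 -> window=[30, 34, 22] -> max=34
step 14: append 37 -> window=[34, 22, 37] -> max=37
step 15: append 31 -> window=[22, 37, 31] -> max=37

Answer: 22 16 9 28 28 28 29 37 37 37 34 37 37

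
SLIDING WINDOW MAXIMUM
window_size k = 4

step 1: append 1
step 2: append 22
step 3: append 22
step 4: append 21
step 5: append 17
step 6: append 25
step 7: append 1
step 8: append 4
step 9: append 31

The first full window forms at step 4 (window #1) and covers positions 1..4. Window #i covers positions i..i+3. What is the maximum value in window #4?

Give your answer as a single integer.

step 1: append 1 -> window=[1] (not full yet)
step 2: append 22 -> window=[1, 22] (not full yet)
step 3: append 22 -> window=[1, 22, 22] (not full yet)
step 4: append 21 -> window=[1, 22, 22, 21] -> max=22
step 5: append 17 -> window=[22, 22, 21, 17] -> max=22
step 6: append 25 -> window=[22, 21, 17, 25] -> max=25
step 7: append 1 -> window=[21, 17, 25, 1] -> max=25
Window #4 max = 25

Answer: 25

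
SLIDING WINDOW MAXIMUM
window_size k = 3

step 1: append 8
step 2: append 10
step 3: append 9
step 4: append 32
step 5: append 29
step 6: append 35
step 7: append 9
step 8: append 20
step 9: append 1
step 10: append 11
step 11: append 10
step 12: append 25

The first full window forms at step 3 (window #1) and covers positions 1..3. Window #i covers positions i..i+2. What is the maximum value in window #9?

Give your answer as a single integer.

Answer: 11

Derivation:
step 1: append 8 -> window=[8] (not full yet)
step 2: append 10 -> window=[8, 10] (not full yet)
step 3: append 9 -> window=[8, 10, 9] -> max=10
step 4: append 32 -> window=[10, 9, 32] -> max=32
step 5: append 29 -> window=[9, 32, 29] -> max=32
step 6: append 35 -> window=[32, 29, 35] -> max=35
step 7: append 9 -> window=[29, 35, 9] -> max=35
step 8: append 20 -> window=[35, 9, 20] -> max=35
step 9: append 1 -> window=[9, 20, 1] -> max=20
step 10: append 11 -> window=[20, 1, 11] -> max=20
step 11: append 10 -> window=[1, 11, 10] -> max=11
Window #9 max = 11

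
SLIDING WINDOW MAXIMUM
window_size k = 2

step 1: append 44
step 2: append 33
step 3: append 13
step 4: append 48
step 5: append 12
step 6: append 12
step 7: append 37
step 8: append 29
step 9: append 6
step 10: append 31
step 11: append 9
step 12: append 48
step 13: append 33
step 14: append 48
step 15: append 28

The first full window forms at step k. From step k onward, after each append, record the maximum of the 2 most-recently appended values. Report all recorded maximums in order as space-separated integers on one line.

Answer: 44 33 48 48 12 37 37 29 31 31 48 48 48 48

Derivation:
step 1: append 44 -> window=[44] (not full yet)
step 2: append 33 -> window=[44, 33] -> max=44
step 3: append 13 -> window=[33, 13] -> max=33
step 4: append 48 -> window=[13, 48] -> max=48
step 5: append 12 -> window=[48, 12] -> max=48
step 6: append 12 -> window=[12, 12] -> max=12
step 7: append 37 -> window=[12, 37] -> max=37
step 8: append 29 -> window=[37, 29] -> max=37
step 9: append 6 -> window=[29, 6] -> max=29
step 10: append 31 -> window=[6, 31] -> max=31
step 11: append 9 -> window=[31, 9] -> max=31
step 12: append 48 -> window=[9, 48] -> max=48
step 13: append 33 -> window=[48, 33] -> max=48
step 14: append 48 -> window=[33, 48] -> max=48
step 15: append 28 -> window=[48, 28] -> max=48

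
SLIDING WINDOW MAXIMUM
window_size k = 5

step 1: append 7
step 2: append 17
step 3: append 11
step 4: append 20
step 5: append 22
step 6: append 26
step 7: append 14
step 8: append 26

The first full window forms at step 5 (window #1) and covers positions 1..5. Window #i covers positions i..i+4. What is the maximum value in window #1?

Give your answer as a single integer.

Answer: 22

Derivation:
step 1: append 7 -> window=[7] (not full yet)
step 2: append 17 -> window=[7, 17] (not full yet)
step 3: append 11 -> window=[7, 17, 11] (not full yet)
step 4: append 20 -> window=[7, 17, 11, 20] (not full yet)
step 5: append 22 -> window=[7, 17, 11, 20, 22] -> max=22
Window #1 max = 22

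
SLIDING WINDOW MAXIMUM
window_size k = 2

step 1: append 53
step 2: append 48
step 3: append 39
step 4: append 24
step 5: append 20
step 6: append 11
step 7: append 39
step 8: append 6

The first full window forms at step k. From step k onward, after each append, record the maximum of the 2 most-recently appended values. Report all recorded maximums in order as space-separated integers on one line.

Answer: 53 48 39 24 20 39 39

Derivation:
step 1: append 53 -> window=[53] (not full yet)
step 2: append 48 -> window=[53, 48] -> max=53
step 3: append 39 -> window=[48, 39] -> max=48
step 4: append 24 -> window=[39, 24] -> max=39
step 5: append 20 -> window=[24, 20] -> max=24
step 6: append 11 -> window=[20, 11] -> max=20
step 7: append 39 -> window=[11, 39] -> max=39
step 8: append 6 -> window=[39, 6] -> max=39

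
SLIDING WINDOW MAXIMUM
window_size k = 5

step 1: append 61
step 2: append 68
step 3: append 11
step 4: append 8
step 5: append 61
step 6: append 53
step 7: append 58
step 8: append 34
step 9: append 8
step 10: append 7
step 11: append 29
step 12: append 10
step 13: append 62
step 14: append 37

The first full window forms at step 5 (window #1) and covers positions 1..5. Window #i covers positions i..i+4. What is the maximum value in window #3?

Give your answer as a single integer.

Answer: 61

Derivation:
step 1: append 61 -> window=[61] (not full yet)
step 2: append 68 -> window=[61, 68] (not full yet)
step 3: append 11 -> window=[61, 68, 11] (not full yet)
step 4: append 8 -> window=[61, 68, 11, 8] (not full yet)
step 5: append 61 -> window=[61, 68, 11, 8, 61] -> max=68
step 6: append 53 -> window=[68, 11, 8, 61, 53] -> max=68
step 7: append 58 -> window=[11, 8, 61, 53, 58] -> max=61
Window #3 max = 61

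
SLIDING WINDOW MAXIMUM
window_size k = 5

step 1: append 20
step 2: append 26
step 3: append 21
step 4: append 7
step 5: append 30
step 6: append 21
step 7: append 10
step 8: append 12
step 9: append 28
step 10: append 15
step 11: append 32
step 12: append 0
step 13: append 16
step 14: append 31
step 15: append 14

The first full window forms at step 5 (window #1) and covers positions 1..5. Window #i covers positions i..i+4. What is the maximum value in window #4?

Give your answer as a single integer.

Answer: 30

Derivation:
step 1: append 20 -> window=[20] (not full yet)
step 2: append 26 -> window=[20, 26] (not full yet)
step 3: append 21 -> window=[20, 26, 21] (not full yet)
step 4: append 7 -> window=[20, 26, 21, 7] (not full yet)
step 5: append 30 -> window=[20, 26, 21, 7, 30] -> max=30
step 6: append 21 -> window=[26, 21, 7, 30, 21] -> max=30
step 7: append 10 -> window=[21, 7, 30, 21, 10] -> max=30
step 8: append 12 -> window=[7, 30, 21, 10, 12] -> max=30
Window #4 max = 30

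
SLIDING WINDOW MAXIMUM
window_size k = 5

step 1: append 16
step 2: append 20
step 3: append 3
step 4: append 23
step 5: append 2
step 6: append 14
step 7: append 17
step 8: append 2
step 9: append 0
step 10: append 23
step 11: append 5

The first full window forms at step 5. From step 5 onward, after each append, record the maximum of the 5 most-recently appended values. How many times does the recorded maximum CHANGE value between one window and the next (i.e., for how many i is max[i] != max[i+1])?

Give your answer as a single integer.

Answer: 2

Derivation:
step 1: append 16 -> window=[16] (not full yet)
step 2: append 20 -> window=[16, 20] (not full yet)
step 3: append 3 -> window=[16, 20, 3] (not full yet)
step 4: append 23 -> window=[16, 20, 3, 23] (not full yet)
step 5: append 2 -> window=[16, 20, 3, 23, 2] -> max=23
step 6: append 14 -> window=[20, 3, 23, 2, 14] -> max=23
step 7: append 17 -> window=[3, 23, 2, 14, 17] -> max=23
step 8: append 2 -> window=[23, 2, 14, 17, 2] -> max=23
step 9: append 0 -> window=[2, 14, 17, 2, 0] -> max=17
step 10: append 23 -> window=[14, 17, 2, 0, 23] -> max=23
step 11: append 5 -> window=[17, 2, 0, 23, 5] -> max=23
Recorded maximums: 23 23 23 23 17 23 23
Changes between consecutive maximums: 2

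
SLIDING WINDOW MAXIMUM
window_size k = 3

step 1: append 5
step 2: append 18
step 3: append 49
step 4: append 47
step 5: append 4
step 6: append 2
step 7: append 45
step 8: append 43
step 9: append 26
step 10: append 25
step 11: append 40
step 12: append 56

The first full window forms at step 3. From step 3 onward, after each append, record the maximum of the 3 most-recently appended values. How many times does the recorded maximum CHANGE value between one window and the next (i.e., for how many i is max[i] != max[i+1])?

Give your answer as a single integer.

Answer: 5

Derivation:
step 1: append 5 -> window=[5] (not full yet)
step 2: append 18 -> window=[5, 18] (not full yet)
step 3: append 49 -> window=[5, 18, 49] -> max=49
step 4: append 47 -> window=[18, 49, 47] -> max=49
step 5: append 4 -> window=[49, 47, 4] -> max=49
step 6: append 2 -> window=[47, 4, 2] -> max=47
step 7: append 45 -> window=[4, 2, 45] -> max=45
step 8: append 43 -> window=[2, 45, 43] -> max=45
step 9: append 26 -> window=[45, 43, 26] -> max=45
step 10: append 25 -> window=[43, 26, 25] -> max=43
step 11: append 40 -> window=[26, 25, 40] -> max=40
step 12: append 56 -> window=[25, 40, 56] -> max=56
Recorded maximums: 49 49 49 47 45 45 45 43 40 56
Changes between consecutive maximums: 5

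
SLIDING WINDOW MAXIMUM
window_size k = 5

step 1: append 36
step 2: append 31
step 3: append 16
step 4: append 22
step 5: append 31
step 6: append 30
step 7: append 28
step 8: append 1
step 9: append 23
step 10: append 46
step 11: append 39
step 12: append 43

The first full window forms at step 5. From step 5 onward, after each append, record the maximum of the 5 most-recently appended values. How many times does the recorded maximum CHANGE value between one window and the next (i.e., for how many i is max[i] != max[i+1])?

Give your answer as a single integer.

step 1: append 36 -> window=[36] (not full yet)
step 2: append 31 -> window=[36, 31] (not full yet)
step 3: append 16 -> window=[36, 31, 16] (not full yet)
step 4: append 22 -> window=[36, 31, 16, 22] (not full yet)
step 5: append 31 -> window=[36, 31, 16, 22, 31] -> max=36
step 6: append 30 -> window=[31, 16, 22, 31, 30] -> max=31
step 7: append 28 -> window=[16, 22, 31, 30, 28] -> max=31
step 8: append 1 -> window=[22, 31, 30, 28, 1] -> max=31
step 9: append 23 -> window=[31, 30, 28, 1, 23] -> max=31
step 10: append 46 -> window=[30, 28, 1, 23, 46] -> max=46
step 11: append 39 -> window=[28, 1, 23, 46, 39] -> max=46
step 12: append 43 -> window=[1, 23, 46, 39, 43] -> max=46
Recorded maximums: 36 31 31 31 31 46 46 46
Changes between consecutive maximums: 2

Answer: 2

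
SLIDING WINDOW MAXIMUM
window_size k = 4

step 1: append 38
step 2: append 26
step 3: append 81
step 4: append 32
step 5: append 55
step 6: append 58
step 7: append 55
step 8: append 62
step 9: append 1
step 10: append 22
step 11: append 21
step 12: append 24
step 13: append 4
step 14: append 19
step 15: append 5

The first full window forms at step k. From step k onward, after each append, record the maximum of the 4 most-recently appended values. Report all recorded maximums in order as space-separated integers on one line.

Answer: 81 81 81 58 62 62 62 62 24 24 24 24

Derivation:
step 1: append 38 -> window=[38] (not full yet)
step 2: append 26 -> window=[38, 26] (not full yet)
step 3: append 81 -> window=[38, 26, 81] (not full yet)
step 4: append 32 -> window=[38, 26, 81, 32] -> max=81
step 5: append 55 -> window=[26, 81, 32, 55] -> max=81
step 6: append 58 -> window=[81, 32, 55, 58] -> max=81
step 7: append 55 -> window=[32, 55, 58, 55] -> max=58
step 8: append 62 -> window=[55, 58, 55, 62] -> max=62
step 9: append 1 -> window=[58, 55, 62, 1] -> max=62
step 10: append 22 -> window=[55, 62, 1, 22] -> max=62
step 11: append 21 -> window=[62, 1, 22, 21] -> max=62
step 12: append 24 -> window=[1, 22, 21, 24] -> max=24
step 13: append 4 -> window=[22, 21, 24, 4] -> max=24
step 14: append 19 -> window=[21, 24, 4, 19] -> max=24
step 15: append 5 -> window=[24, 4, 19, 5] -> max=24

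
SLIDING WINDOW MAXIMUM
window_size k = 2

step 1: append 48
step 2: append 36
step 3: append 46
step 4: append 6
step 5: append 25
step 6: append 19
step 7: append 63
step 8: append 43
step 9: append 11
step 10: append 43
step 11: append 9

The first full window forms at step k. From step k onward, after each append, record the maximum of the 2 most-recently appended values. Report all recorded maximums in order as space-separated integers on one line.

step 1: append 48 -> window=[48] (not full yet)
step 2: append 36 -> window=[48, 36] -> max=48
step 3: append 46 -> window=[36, 46] -> max=46
step 4: append 6 -> window=[46, 6] -> max=46
step 5: append 25 -> window=[6, 25] -> max=25
step 6: append 19 -> window=[25, 19] -> max=25
step 7: append 63 -> window=[19, 63] -> max=63
step 8: append 43 -> window=[63, 43] -> max=63
step 9: append 11 -> window=[43, 11] -> max=43
step 10: append 43 -> window=[11, 43] -> max=43
step 11: append 9 -> window=[43, 9] -> max=43

Answer: 48 46 46 25 25 63 63 43 43 43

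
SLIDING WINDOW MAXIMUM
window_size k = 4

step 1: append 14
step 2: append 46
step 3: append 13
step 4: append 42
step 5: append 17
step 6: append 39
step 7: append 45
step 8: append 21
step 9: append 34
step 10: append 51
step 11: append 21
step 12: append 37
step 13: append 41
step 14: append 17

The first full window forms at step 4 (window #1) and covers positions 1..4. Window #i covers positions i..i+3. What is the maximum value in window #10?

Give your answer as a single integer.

step 1: append 14 -> window=[14] (not full yet)
step 2: append 46 -> window=[14, 46] (not full yet)
step 3: append 13 -> window=[14, 46, 13] (not full yet)
step 4: append 42 -> window=[14, 46, 13, 42] -> max=46
step 5: append 17 -> window=[46, 13, 42, 17] -> max=46
step 6: append 39 -> window=[13, 42, 17, 39] -> max=42
step 7: append 45 -> window=[42, 17, 39, 45] -> max=45
step 8: append 21 -> window=[17, 39, 45, 21] -> max=45
step 9: append 34 -> window=[39, 45, 21, 34] -> max=45
step 10: append 51 -> window=[45, 21, 34, 51] -> max=51
step 11: append 21 -> window=[21, 34, 51, 21] -> max=51
step 12: append 37 -> window=[34, 51, 21, 37] -> max=51
step 13: append 41 -> window=[51, 21, 37, 41] -> max=51
Window #10 max = 51

Answer: 51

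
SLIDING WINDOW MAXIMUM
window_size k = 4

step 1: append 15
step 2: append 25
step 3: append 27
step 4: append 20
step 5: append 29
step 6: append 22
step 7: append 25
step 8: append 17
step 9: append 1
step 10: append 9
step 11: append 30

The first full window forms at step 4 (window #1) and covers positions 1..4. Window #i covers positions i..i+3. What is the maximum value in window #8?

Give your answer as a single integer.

Answer: 30

Derivation:
step 1: append 15 -> window=[15] (not full yet)
step 2: append 25 -> window=[15, 25] (not full yet)
step 3: append 27 -> window=[15, 25, 27] (not full yet)
step 4: append 20 -> window=[15, 25, 27, 20] -> max=27
step 5: append 29 -> window=[25, 27, 20, 29] -> max=29
step 6: append 22 -> window=[27, 20, 29, 22] -> max=29
step 7: append 25 -> window=[20, 29, 22, 25] -> max=29
step 8: append 17 -> window=[29, 22, 25, 17] -> max=29
step 9: append 1 -> window=[22, 25, 17, 1] -> max=25
step 10: append 9 -> window=[25, 17, 1, 9] -> max=25
step 11: append 30 -> window=[17, 1, 9, 30] -> max=30
Window #8 max = 30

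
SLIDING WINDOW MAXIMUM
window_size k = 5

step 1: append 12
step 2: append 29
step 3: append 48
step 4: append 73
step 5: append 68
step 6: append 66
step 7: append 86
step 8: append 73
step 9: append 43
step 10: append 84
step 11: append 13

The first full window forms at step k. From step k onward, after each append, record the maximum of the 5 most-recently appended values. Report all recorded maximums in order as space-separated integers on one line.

Answer: 73 73 86 86 86 86 86

Derivation:
step 1: append 12 -> window=[12] (not full yet)
step 2: append 29 -> window=[12, 29] (not full yet)
step 3: append 48 -> window=[12, 29, 48] (not full yet)
step 4: append 73 -> window=[12, 29, 48, 73] (not full yet)
step 5: append 68 -> window=[12, 29, 48, 73, 68] -> max=73
step 6: append 66 -> window=[29, 48, 73, 68, 66] -> max=73
step 7: append 86 -> window=[48, 73, 68, 66, 86] -> max=86
step 8: append 73 -> window=[73, 68, 66, 86, 73] -> max=86
step 9: append 43 -> window=[68, 66, 86, 73, 43] -> max=86
step 10: append 84 -> window=[66, 86, 73, 43, 84] -> max=86
step 11: append 13 -> window=[86, 73, 43, 84, 13] -> max=86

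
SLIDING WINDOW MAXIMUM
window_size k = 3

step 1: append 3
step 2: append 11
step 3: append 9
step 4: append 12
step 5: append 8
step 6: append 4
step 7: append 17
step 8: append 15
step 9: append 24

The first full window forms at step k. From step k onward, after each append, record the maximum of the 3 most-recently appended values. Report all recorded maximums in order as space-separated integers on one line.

step 1: append 3 -> window=[3] (not full yet)
step 2: append 11 -> window=[3, 11] (not full yet)
step 3: append 9 -> window=[3, 11, 9] -> max=11
step 4: append 12 -> window=[11, 9, 12] -> max=12
step 5: append 8 -> window=[9, 12, 8] -> max=12
step 6: append 4 -> window=[12, 8, 4] -> max=12
step 7: append 17 -> window=[8, 4, 17] -> max=17
step 8: append 15 -> window=[4, 17, 15] -> max=17
step 9: append 24 -> window=[17, 15, 24] -> max=24

Answer: 11 12 12 12 17 17 24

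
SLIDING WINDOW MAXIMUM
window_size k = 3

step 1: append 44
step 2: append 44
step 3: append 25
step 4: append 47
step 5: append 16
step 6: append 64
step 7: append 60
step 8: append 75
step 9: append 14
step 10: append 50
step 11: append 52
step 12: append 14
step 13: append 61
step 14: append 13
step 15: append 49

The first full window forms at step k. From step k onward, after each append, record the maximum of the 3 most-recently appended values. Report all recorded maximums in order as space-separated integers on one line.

step 1: append 44 -> window=[44] (not full yet)
step 2: append 44 -> window=[44, 44] (not full yet)
step 3: append 25 -> window=[44, 44, 25] -> max=44
step 4: append 47 -> window=[44, 25, 47] -> max=47
step 5: append 16 -> window=[25, 47, 16] -> max=47
step 6: append 64 -> window=[47, 16, 64] -> max=64
step 7: append 60 -> window=[16, 64, 60] -> max=64
step 8: append 75 -> window=[64, 60, 75] -> max=75
step 9: append 14 -> window=[60, 75, 14] -> max=75
step 10: append 50 -> window=[75, 14, 50] -> max=75
step 11: append 52 -> window=[14, 50, 52] -> max=52
step 12: append 14 -> window=[50, 52, 14] -> max=52
step 13: append 61 -> window=[52, 14, 61] -> max=61
step 14: append 13 -> window=[14, 61, 13] -> max=61
step 15: append 49 -> window=[61, 13, 49] -> max=61

Answer: 44 47 47 64 64 75 75 75 52 52 61 61 61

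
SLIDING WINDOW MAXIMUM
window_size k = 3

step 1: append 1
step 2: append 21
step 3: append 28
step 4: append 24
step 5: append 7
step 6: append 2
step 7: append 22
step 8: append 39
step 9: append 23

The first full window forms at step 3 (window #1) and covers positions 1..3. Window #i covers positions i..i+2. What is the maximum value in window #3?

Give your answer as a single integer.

step 1: append 1 -> window=[1] (not full yet)
step 2: append 21 -> window=[1, 21] (not full yet)
step 3: append 28 -> window=[1, 21, 28] -> max=28
step 4: append 24 -> window=[21, 28, 24] -> max=28
step 5: append 7 -> window=[28, 24, 7] -> max=28
Window #3 max = 28

Answer: 28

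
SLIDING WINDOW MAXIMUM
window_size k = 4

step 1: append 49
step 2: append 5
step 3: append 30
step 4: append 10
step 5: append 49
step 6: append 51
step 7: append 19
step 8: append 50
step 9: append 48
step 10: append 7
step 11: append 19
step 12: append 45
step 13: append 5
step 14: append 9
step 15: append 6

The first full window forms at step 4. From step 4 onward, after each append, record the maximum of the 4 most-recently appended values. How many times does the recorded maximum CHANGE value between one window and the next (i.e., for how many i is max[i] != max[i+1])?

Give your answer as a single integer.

Answer: 4

Derivation:
step 1: append 49 -> window=[49] (not full yet)
step 2: append 5 -> window=[49, 5] (not full yet)
step 3: append 30 -> window=[49, 5, 30] (not full yet)
step 4: append 10 -> window=[49, 5, 30, 10] -> max=49
step 5: append 49 -> window=[5, 30, 10, 49] -> max=49
step 6: append 51 -> window=[30, 10, 49, 51] -> max=51
step 7: append 19 -> window=[10, 49, 51, 19] -> max=51
step 8: append 50 -> window=[49, 51, 19, 50] -> max=51
step 9: append 48 -> window=[51, 19, 50, 48] -> max=51
step 10: append 7 -> window=[19, 50, 48, 7] -> max=50
step 11: append 19 -> window=[50, 48, 7, 19] -> max=50
step 12: append 45 -> window=[48, 7, 19, 45] -> max=48
step 13: append 5 -> window=[7, 19, 45, 5] -> max=45
step 14: append 9 -> window=[19, 45, 5, 9] -> max=45
step 15: append 6 -> window=[45, 5, 9, 6] -> max=45
Recorded maximums: 49 49 51 51 51 51 50 50 48 45 45 45
Changes between consecutive maximums: 4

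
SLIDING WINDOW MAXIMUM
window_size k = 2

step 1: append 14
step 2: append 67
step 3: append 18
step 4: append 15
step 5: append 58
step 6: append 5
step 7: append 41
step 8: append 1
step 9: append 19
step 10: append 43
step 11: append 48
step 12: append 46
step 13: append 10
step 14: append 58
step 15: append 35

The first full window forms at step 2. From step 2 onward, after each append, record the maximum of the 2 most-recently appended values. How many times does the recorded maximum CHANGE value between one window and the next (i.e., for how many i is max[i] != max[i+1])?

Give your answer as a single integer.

step 1: append 14 -> window=[14] (not full yet)
step 2: append 67 -> window=[14, 67] -> max=67
step 3: append 18 -> window=[67, 18] -> max=67
step 4: append 15 -> window=[18, 15] -> max=18
step 5: append 58 -> window=[15, 58] -> max=58
step 6: append 5 -> window=[58, 5] -> max=58
step 7: append 41 -> window=[5, 41] -> max=41
step 8: append 1 -> window=[41, 1] -> max=41
step 9: append 19 -> window=[1, 19] -> max=19
step 10: append 43 -> window=[19, 43] -> max=43
step 11: append 48 -> window=[43, 48] -> max=48
step 12: append 46 -> window=[48, 46] -> max=48
step 13: append 10 -> window=[46, 10] -> max=46
step 14: append 58 -> window=[10, 58] -> max=58
step 15: append 35 -> window=[58, 35] -> max=58
Recorded maximums: 67 67 18 58 58 41 41 19 43 48 48 46 58 58
Changes between consecutive maximums: 8

Answer: 8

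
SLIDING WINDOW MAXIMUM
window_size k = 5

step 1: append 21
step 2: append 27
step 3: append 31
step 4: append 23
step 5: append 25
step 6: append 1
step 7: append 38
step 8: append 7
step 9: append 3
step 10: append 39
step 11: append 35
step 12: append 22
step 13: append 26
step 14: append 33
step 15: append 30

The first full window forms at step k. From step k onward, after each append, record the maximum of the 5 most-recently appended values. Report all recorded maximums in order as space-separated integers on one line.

Answer: 31 31 38 38 38 39 39 39 39 39 35

Derivation:
step 1: append 21 -> window=[21] (not full yet)
step 2: append 27 -> window=[21, 27] (not full yet)
step 3: append 31 -> window=[21, 27, 31] (not full yet)
step 4: append 23 -> window=[21, 27, 31, 23] (not full yet)
step 5: append 25 -> window=[21, 27, 31, 23, 25] -> max=31
step 6: append 1 -> window=[27, 31, 23, 25, 1] -> max=31
step 7: append 38 -> window=[31, 23, 25, 1, 38] -> max=38
step 8: append 7 -> window=[23, 25, 1, 38, 7] -> max=38
step 9: append 3 -> window=[25, 1, 38, 7, 3] -> max=38
step 10: append 39 -> window=[1, 38, 7, 3, 39] -> max=39
step 11: append 35 -> window=[38, 7, 3, 39, 35] -> max=39
step 12: append 22 -> window=[7, 3, 39, 35, 22] -> max=39
step 13: append 26 -> window=[3, 39, 35, 22, 26] -> max=39
step 14: append 33 -> window=[39, 35, 22, 26, 33] -> max=39
step 15: append 30 -> window=[35, 22, 26, 33, 30] -> max=35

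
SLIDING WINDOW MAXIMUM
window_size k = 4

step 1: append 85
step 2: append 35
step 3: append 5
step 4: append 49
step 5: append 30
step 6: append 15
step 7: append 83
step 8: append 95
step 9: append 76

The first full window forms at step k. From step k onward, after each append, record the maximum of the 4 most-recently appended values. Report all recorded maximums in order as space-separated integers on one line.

step 1: append 85 -> window=[85] (not full yet)
step 2: append 35 -> window=[85, 35] (not full yet)
step 3: append 5 -> window=[85, 35, 5] (not full yet)
step 4: append 49 -> window=[85, 35, 5, 49] -> max=85
step 5: append 30 -> window=[35, 5, 49, 30] -> max=49
step 6: append 15 -> window=[5, 49, 30, 15] -> max=49
step 7: append 83 -> window=[49, 30, 15, 83] -> max=83
step 8: append 95 -> window=[30, 15, 83, 95] -> max=95
step 9: append 76 -> window=[15, 83, 95, 76] -> max=95

Answer: 85 49 49 83 95 95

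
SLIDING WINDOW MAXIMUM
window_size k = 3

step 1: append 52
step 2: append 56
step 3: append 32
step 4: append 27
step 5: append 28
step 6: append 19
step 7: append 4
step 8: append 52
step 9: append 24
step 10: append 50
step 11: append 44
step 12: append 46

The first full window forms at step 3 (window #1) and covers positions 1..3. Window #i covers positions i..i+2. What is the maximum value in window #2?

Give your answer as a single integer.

step 1: append 52 -> window=[52] (not full yet)
step 2: append 56 -> window=[52, 56] (not full yet)
step 3: append 32 -> window=[52, 56, 32] -> max=56
step 4: append 27 -> window=[56, 32, 27] -> max=56
Window #2 max = 56

Answer: 56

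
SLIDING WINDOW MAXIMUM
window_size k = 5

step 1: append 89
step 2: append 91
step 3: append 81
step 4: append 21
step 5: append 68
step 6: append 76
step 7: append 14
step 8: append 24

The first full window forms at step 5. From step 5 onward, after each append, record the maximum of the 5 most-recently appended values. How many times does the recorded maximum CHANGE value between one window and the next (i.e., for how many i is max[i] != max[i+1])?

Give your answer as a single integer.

Answer: 2

Derivation:
step 1: append 89 -> window=[89] (not full yet)
step 2: append 91 -> window=[89, 91] (not full yet)
step 3: append 81 -> window=[89, 91, 81] (not full yet)
step 4: append 21 -> window=[89, 91, 81, 21] (not full yet)
step 5: append 68 -> window=[89, 91, 81, 21, 68] -> max=91
step 6: append 76 -> window=[91, 81, 21, 68, 76] -> max=91
step 7: append 14 -> window=[81, 21, 68, 76, 14] -> max=81
step 8: append 24 -> window=[21, 68, 76, 14, 24] -> max=76
Recorded maximums: 91 91 81 76
Changes between consecutive maximums: 2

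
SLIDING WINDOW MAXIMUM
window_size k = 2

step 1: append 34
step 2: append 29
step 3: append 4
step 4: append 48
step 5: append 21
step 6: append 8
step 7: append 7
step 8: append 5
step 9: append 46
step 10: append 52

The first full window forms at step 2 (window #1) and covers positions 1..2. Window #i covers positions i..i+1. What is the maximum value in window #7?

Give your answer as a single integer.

Answer: 7

Derivation:
step 1: append 34 -> window=[34] (not full yet)
step 2: append 29 -> window=[34, 29] -> max=34
step 3: append 4 -> window=[29, 4] -> max=29
step 4: append 48 -> window=[4, 48] -> max=48
step 5: append 21 -> window=[48, 21] -> max=48
step 6: append 8 -> window=[21, 8] -> max=21
step 7: append 7 -> window=[8, 7] -> max=8
step 8: append 5 -> window=[7, 5] -> max=7
Window #7 max = 7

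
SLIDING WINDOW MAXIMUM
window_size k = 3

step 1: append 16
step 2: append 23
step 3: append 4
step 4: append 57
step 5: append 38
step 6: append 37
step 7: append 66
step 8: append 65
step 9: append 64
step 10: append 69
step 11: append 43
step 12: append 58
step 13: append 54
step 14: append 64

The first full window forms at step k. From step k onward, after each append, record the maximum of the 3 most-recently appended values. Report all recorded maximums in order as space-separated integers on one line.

step 1: append 16 -> window=[16] (not full yet)
step 2: append 23 -> window=[16, 23] (not full yet)
step 3: append 4 -> window=[16, 23, 4] -> max=23
step 4: append 57 -> window=[23, 4, 57] -> max=57
step 5: append 38 -> window=[4, 57, 38] -> max=57
step 6: append 37 -> window=[57, 38, 37] -> max=57
step 7: append 66 -> window=[38, 37, 66] -> max=66
step 8: append 65 -> window=[37, 66, 65] -> max=66
step 9: append 64 -> window=[66, 65, 64] -> max=66
step 10: append 69 -> window=[65, 64, 69] -> max=69
step 11: append 43 -> window=[64, 69, 43] -> max=69
step 12: append 58 -> window=[69, 43, 58] -> max=69
step 13: append 54 -> window=[43, 58, 54] -> max=58
step 14: append 64 -> window=[58, 54, 64] -> max=64

Answer: 23 57 57 57 66 66 66 69 69 69 58 64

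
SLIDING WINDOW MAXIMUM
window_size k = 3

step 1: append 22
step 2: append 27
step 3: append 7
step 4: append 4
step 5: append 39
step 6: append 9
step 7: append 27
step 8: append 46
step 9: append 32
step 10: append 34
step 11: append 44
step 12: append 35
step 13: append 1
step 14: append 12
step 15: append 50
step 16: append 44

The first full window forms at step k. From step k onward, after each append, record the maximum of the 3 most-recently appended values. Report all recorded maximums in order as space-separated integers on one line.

Answer: 27 27 39 39 39 46 46 46 44 44 44 35 50 50

Derivation:
step 1: append 22 -> window=[22] (not full yet)
step 2: append 27 -> window=[22, 27] (not full yet)
step 3: append 7 -> window=[22, 27, 7] -> max=27
step 4: append 4 -> window=[27, 7, 4] -> max=27
step 5: append 39 -> window=[7, 4, 39] -> max=39
step 6: append 9 -> window=[4, 39, 9] -> max=39
step 7: append 27 -> window=[39, 9, 27] -> max=39
step 8: append 46 -> window=[9, 27, 46] -> max=46
step 9: append 32 -> window=[27, 46, 32] -> max=46
step 10: append 34 -> window=[46, 32, 34] -> max=46
step 11: append 44 -> window=[32, 34, 44] -> max=44
step 12: append 35 -> window=[34, 44, 35] -> max=44
step 13: append 1 -> window=[44, 35, 1] -> max=44
step 14: append 12 -> window=[35, 1, 12] -> max=35
step 15: append 50 -> window=[1, 12, 50] -> max=50
step 16: append 44 -> window=[12, 50, 44] -> max=50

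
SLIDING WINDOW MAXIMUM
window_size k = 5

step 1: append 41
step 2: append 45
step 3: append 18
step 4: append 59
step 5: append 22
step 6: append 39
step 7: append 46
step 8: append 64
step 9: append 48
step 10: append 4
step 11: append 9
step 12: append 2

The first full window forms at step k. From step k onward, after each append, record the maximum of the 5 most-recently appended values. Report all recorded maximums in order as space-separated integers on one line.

step 1: append 41 -> window=[41] (not full yet)
step 2: append 45 -> window=[41, 45] (not full yet)
step 3: append 18 -> window=[41, 45, 18] (not full yet)
step 4: append 59 -> window=[41, 45, 18, 59] (not full yet)
step 5: append 22 -> window=[41, 45, 18, 59, 22] -> max=59
step 6: append 39 -> window=[45, 18, 59, 22, 39] -> max=59
step 7: append 46 -> window=[18, 59, 22, 39, 46] -> max=59
step 8: append 64 -> window=[59, 22, 39, 46, 64] -> max=64
step 9: append 48 -> window=[22, 39, 46, 64, 48] -> max=64
step 10: append 4 -> window=[39, 46, 64, 48, 4] -> max=64
step 11: append 9 -> window=[46, 64, 48, 4, 9] -> max=64
step 12: append 2 -> window=[64, 48, 4, 9, 2] -> max=64

Answer: 59 59 59 64 64 64 64 64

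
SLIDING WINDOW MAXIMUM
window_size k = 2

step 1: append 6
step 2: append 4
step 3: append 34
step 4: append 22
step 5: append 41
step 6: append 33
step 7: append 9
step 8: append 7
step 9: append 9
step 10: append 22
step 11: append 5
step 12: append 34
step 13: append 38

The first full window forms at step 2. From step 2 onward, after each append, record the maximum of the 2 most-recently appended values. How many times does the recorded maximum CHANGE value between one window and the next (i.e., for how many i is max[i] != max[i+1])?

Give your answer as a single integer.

step 1: append 6 -> window=[6] (not full yet)
step 2: append 4 -> window=[6, 4] -> max=6
step 3: append 34 -> window=[4, 34] -> max=34
step 4: append 22 -> window=[34, 22] -> max=34
step 5: append 41 -> window=[22, 41] -> max=41
step 6: append 33 -> window=[41, 33] -> max=41
step 7: append 9 -> window=[33, 9] -> max=33
step 8: append 7 -> window=[9, 7] -> max=9
step 9: append 9 -> window=[7, 9] -> max=9
step 10: append 22 -> window=[9, 22] -> max=22
step 11: append 5 -> window=[22, 5] -> max=22
step 12: append 34 -> window=[5, 34] -> max=34
step 13: append 38 -> window=[34, 38] -> max=38
Recorded maximums: 6 34 34 41 41 33 9 9 22 22 34 38
Changes between consecutive maximums: 7

Answer: 7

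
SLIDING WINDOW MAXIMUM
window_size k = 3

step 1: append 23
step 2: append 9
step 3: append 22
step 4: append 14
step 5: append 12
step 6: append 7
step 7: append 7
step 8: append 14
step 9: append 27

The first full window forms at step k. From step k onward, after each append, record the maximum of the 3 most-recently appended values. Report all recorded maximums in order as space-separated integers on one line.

step 1: append 23 -> window=[23] (not full yet)
step 2: append 9 -> window=[23, 9] (not full yet)
step 3: append 22 -> window=[23, 9, 22] -> max=23
step 4: append 14 -> window=[9, 22, 14] -> max=22
step 5: append 12 -> window=[22, 14, 12] -> max=22
step 6: append 7 -> window=[14, 12, 7] -> max=14
step 7: append 7 -> window=[12, 7, 7] -> max=12
step 8: append 14 -> window=[7, 7, 14] -> max=14
step 9: append 27 -> window=[7, 14, 27] -> max=27

Answer: 23 22 22 14 12 14 27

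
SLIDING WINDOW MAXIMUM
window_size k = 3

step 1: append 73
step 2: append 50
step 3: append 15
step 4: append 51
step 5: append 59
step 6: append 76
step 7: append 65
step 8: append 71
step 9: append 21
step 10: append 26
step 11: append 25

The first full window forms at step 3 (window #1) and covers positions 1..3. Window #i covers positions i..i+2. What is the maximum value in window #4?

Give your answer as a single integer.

Answer: 76

Derivation:
step 1: append 73 -> window=[73] (not full yet)
step 2: append 50 -> window=[73, 50] (not full yet)
step 3: append 15 -> window=[73, 50, 15] -> max=73
step 4: append 51 -> window=[50, 15, 51] -> max=51
step 5: append 59 -> window=[15, 51, 59] -> max=59
step 6: append 76 -> window=[51, 59, 76] -> max=76
Window #4 max = 76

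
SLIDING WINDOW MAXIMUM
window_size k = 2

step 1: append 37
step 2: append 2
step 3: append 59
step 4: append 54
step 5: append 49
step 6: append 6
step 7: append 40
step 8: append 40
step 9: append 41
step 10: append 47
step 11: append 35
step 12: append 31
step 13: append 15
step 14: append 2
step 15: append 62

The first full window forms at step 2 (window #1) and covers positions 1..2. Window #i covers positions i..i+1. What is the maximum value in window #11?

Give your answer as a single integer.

Answer: 35

Derivation:
step 1: append 37 -> window=[37] (not full yet)
step 2: append 2 -> window=[37, 2] -> max=37
step 3: append 59 -> window=[2, 59] -> max=59
step 4: append 54 -> window=[59, 54] -> max=59
step 5: append 49 -> window=[54, 49] -> max=54
step 6: append 6 -> window=[49, 6] -> max=49
step 7: append 40 -> window=[6, 40] -> max=40
step 8: append 40 -> window=[40, 40] -> max=40
step 9: append 41 -> window=[40, 41] -> max=41
step 10: append 47 -> window=[41, 47] -> max=47
step 11: append 35 -> window=[47, 35] -> max=47
step 12: append 31 -> window=[35, 31] -> max=35
Window #11 max = 35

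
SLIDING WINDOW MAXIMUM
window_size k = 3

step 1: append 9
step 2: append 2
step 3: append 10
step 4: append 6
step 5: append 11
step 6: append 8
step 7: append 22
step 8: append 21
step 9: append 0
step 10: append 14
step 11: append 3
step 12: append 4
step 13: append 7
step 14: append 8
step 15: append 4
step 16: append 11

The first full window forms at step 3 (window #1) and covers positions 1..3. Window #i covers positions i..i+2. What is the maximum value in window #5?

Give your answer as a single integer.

Answer: 22

Derivation:
step 1: append 9 -> window=[9] (not full yet)
step 2: append 2 -> window=[9, 2] (not full yet)
step 3: append 10 -> window=[9, 2, 10] -> max=10
step 4: append 6 -> window=[2, 10, 6] -> max=10
step 5: append 11 -> window=[10, 6, 11] -> max=11
step 6: append 8 -> window=[6, 11, 8] -> max=11
step 7: append 22 -> window=[11, 8, 22] -> max=22
Window #5 max = 22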